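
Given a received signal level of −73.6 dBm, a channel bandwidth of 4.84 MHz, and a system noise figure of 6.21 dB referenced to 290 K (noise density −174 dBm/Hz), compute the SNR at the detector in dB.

27.3 dB

Noise floor: N = −174 + 10 log₁₀(B) + NF
10 log₁₀(4.84×10⁶) = 66.85 dB
N = −174 + 66.85 + 6.21 = −100.94 dBm
SNR = P_sig − N = −73.6 − (−100.94) = 27.34 dB → 27.3 dB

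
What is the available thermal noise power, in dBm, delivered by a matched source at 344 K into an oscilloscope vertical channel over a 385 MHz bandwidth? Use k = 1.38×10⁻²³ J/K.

−87.4 dBm

P_n = kTB = 1.38×10⁻²³ × 344 × 3.85×10⁸ = 1.83×10⁻¹² W
In dBm: 10 log₁₀(1.83×10⁻¹² / 10⁻³) = −87.4 dBm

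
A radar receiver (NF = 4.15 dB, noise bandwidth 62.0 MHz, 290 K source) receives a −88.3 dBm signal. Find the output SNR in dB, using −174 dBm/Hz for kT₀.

3.6 dB

Noise floor: N = −174 + 10 log₁₀(B) + NF
10 log₁₀(6.20×10⁷) = 77.92 dB
N = −174 + 77.92 + 4.15 = −91.93 dBm
SNR = P_sig − N = −88.3 − (−91.93) = 3.63 dB → 3.6 dB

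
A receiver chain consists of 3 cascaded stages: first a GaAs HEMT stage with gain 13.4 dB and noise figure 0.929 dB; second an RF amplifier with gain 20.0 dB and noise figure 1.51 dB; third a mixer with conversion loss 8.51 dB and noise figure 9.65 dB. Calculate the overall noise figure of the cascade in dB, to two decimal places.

1.01 dB

Convert to linear (a loss of L dB is a gain of −L dB): F_i = 10^(NF_i/10), G_i = 10^(G_i,dB/10)
  Stage 1: F_1 = 10^(0.929/10) = 1.239, G_1 = 10^(13.4/10) = 21.88
  Stage 2: F_2 = 10^(1.51/10) = 1.416, G_2 = 10^(20.0/10) = 100.0
  Stage 3: F_3 = 10^(9.65/10) = 9.226, G_3 = 10^(−8.51/10) = 0.1409
Friis cascade:
  F = 1.239 + (1.416 − 1)/21.88 + (9.226 − 1)/2188 = 1.261
NF = 10 log₁₀(1.261) = 1.01 dB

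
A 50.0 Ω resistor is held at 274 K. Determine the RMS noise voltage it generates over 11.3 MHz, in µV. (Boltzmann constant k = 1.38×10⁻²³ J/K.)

V_n = √(4kTRB)
4kTRB = 4 × 1.38×10⁻²³ × 274 × 5.00×10¹ × 1.13×10⁷ = 8.55×10⁻¹² V²
V_n = √(8.55×10⁻¹²) = 2.92×10⁻⁶ V = 2.92 µV

2.92 µV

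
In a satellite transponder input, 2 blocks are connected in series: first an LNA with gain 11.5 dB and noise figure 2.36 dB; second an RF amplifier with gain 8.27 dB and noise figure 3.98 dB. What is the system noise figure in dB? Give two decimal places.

2.62 dB

Convert to linear (a loss of L dB is a gain of −L dB): F_i = 10^(NF_i/10), G_i = 10^(G_i,dB/10)
  Stage 1: F_1 = 10^(2.36/10) = 1.722, G_1 = 10^(11.5/10) = 14.13
  Stage 2: F_2 = 10^(3.98/10) = 2.500, G_2 = 10^(8.27/10) = 6.714
Friis cascade:
  F = 1.722 + (2.500 − 1)/14.13 = 1.828
NF = 10 log₁₀(1.828) = 2.62 dB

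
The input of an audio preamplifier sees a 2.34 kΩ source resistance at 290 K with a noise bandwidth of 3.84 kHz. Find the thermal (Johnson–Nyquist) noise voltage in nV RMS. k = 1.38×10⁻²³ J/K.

379 nV

V_n = √(4kTRB)
4kTRB = 4 × 1.38×10⁻²³ × 290 × 2.34×10³ × 3.84×10³ = 1.44×10⁻¹³ V²
V_n = √(1.44×10⁻¹³) = 3.79×10⁻⁷ V = 379 nV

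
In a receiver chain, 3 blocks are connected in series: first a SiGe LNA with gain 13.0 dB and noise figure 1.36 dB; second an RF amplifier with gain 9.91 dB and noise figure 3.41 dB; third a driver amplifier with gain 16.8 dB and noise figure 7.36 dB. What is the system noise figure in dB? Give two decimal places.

1.61 dB

Convert to linear (a loss of L dB is a gain of −L dB): F_i = 10^(NF_i/10), G_i = 10^(G_i,dB/10)
  Stage 1: F_1 = 10^(1.36/10) = 1.368, G_1 = 10^(13.0/10) = 19.95
  Stage 2: F_2 = 10^(3.41/10) = 2.193, G_2 = 10^(9.91/10) = 9.795
  Stage 3: F_3 = 10^(7.36/10) = 5.445, G_3 = 10^(16.8/10) = 47.86
Friis cascade:
  F = 1.368 + (2.193 − 1)/19.95 + (5.445 − 1)/195.4 = 1.450
NF = 10 log₁₀(1.450) = 1.61 dB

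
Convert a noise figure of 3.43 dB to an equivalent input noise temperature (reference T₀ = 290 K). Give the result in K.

F = 10^(3.43/10) = 2.20293
T_e = (F − 1)·T₀ = (2.20293 − 1) × 290 = 349 K

349 K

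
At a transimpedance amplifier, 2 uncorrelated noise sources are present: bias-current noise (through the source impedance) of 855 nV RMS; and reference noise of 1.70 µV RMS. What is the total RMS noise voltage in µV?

1.90 µV

Uncorrelated sources add in power (mean-square): V_tot = √(ΣV_i²)
V_tot = √[(8.55×10⁻⁷)² + (1.70×10⁻⁶)²] = 1.90×10⁻⁶ V = 1.90 µV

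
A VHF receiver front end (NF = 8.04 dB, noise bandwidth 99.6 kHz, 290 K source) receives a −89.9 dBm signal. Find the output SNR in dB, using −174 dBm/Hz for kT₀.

Noise floor: N = −174 + 10 log₁₀(B) + NF
10 log₁₀(9.96×10⁴) = 49.98 dB
N = −174 + 49.98 + 8.04 = −115.98 dBm
SNR = P_sig − N = −89.9 − (−115.98) = 26.08 dB → 26.1 dB

26.1 dB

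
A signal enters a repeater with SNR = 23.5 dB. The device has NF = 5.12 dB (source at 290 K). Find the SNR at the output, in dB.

By definition F = SNR_in/SNR_out, so in dB: SNR_out = SNR_in − NF
SNR_out = 23.5 − 5.12 = 18.38 dB

18.38 dB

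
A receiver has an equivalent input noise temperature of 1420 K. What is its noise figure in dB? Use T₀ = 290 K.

F = 1 + T_e/T₀ = 1 + 1420/290 = 5.89655
NF = 10 log₁₀(5.89655) = 7.71 dB

7.71 dB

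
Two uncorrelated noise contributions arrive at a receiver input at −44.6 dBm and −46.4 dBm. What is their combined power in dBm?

Convert to linear, add, convert back:
P₁ = 3.47×10⁻⁸ W, P₂ = 2.29×10⁻⁸ W
P_tot = 5.76×10⁻⁸ W → 10 log₁₀(P_tot / 10⁻³) = −42.4 dBm

−42.4 dBm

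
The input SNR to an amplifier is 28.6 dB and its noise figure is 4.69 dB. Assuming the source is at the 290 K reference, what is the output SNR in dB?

23.91 dB

By definition F = SNR_in/SNR_out, so in dB: SNR_out = SNR_in − NF
SNR_out = 28.6 − 4.69 = 23.91 dB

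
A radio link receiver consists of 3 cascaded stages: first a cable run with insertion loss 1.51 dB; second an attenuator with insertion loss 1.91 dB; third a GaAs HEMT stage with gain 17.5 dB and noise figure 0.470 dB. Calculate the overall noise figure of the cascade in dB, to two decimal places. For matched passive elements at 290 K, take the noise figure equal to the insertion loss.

3.89 dB

Convert to linear (a loss of L dB is a gain of −L dB): F_i = 10^(NF_i/10), G_i = 10^(G_i,dB/10)
  Stage 1: F_1 = 10^(1.51/10) = 1.416, G_1 = 10^(−1.51/10) = 0.7063
  Stage 2: F_2 = 10^(1.91/10) = 1.552, G_2 = 10^(−1.91/10) = 0.6442
  Stage 3: F_3 = 10^(0.470/10) = 1.114, G_3 = 10^(17.5/10) = 56.23
Friis cascade:
  F = 1.416 + (1.552 − 1)/0.7063 + (1.114 − 1)/0.4550 = 2.449
NF = 10 log₁₀(2.449) = 3.89 dB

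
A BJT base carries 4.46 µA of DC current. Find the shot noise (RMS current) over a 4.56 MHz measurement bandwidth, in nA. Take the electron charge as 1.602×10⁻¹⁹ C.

2.55 nA

I_n = √(2qI·B)
2qI·B = 2 × 1.602×10⁻¹⁹ × 4.46×10⁻⁶ × 4.56×10⁶ = 6.52×10⁻¹⁸ A²
I_n = √(6.52×10⁻¹⁸) = 2.55×10⁻⁹ A = 2.55 nA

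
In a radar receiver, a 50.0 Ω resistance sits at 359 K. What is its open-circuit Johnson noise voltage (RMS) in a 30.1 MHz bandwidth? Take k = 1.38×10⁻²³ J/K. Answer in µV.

V_n = √(4kTRB)
4kTRB = 4 × 1.38×10⁻²³ × 359 × 5.00×10¹ × 3.01×10⁷ = 2.98×10⁻¹¹ V²
V_n = √(2.98×10⁻¹¹) = 5.46×10⁻⁶ V = 5.46 µV

5.46 µV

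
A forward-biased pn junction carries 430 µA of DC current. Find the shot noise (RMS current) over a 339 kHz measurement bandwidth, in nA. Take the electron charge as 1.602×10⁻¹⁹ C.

6.83 nA

I_n = √(2qI·B)
2qI·B = 2 × 1.602×10⁻¹⁹ × 4.30×10⁻⁴ × 3.39×10⁵ = 4.67×10⁻¹⁷ A²
I_n = √(4.67×10⁻¹⁷) = 6.83×10⁻⁹ A = 6.83 nA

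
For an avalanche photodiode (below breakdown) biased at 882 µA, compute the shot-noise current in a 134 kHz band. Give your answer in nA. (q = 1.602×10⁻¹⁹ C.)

6.15 nA

I_n = √(2qI·B)
2qI·B = 2 × 1.602×10⁻¹⁹ × 8.82×10⁻⁴ × 1.34×10⁵ = 3.79×10⁻¹⁷ A²
I_n = √(3.79×10⁻¹⁷) = 6.15×10⁻⁹ A = 6.15 nA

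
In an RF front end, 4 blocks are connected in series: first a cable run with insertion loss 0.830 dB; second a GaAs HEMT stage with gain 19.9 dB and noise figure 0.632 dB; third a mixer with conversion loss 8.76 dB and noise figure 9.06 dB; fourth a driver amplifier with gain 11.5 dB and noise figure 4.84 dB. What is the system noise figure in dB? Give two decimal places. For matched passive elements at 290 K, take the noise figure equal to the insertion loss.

Convert to linear (a loss of L dB is a gain of −L dB): F_i = 10^(NF_i/10), G_i = 10^(G_i,dB/10)
  Stage 1: F_1 = 10^(0.830/10) = 1.211, G_1 = 10^(−0.830/10) = 0.8260
  Stage 2: F_2 = 10^(0.632/10) = 1.157, G_2 = 10^(19.9/10) = 97.72
  Stage 3: F_3 = 10^(9.06/10) = 8.054, G_3 = 10^(−8.76/10) = 0.1330
  Stage 4: F_4 = 10^(4.84/10) = 3.048, G_4 = 10^(11.5/10) = 14.13
Friis cascade:
  F = 1.211 + (1.157 − 1)/0.8260 + (8.054 − 1)/80.72 + (3.048 − 1)/10.74 = 1.678
NF = 10 log₁₀(1.678) = 2.25 dB

2.25 dB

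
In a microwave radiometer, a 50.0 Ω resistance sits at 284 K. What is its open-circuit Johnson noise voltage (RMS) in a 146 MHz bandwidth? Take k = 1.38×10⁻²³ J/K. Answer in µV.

V_n = √(4kTRB)
4kTRB = 4 × 1.38×10⁻²³ × 284 × 5.00×10¹ × 1.46×10⁸ = 1.14×10⁻¹⁰ V²
V_n = √(1.14×10⁻¹⁰) = 1.07×10⁻⁵ V = 10.7 µV

10.7 µV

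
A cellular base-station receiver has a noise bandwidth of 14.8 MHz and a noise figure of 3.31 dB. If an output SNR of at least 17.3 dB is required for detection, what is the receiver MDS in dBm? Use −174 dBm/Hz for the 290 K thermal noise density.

−81.7 dBm

Sensitivity = −174 + 10 log₁₀(B) + NF + SNR_min
= −174 + 71.7 + 3.31 + 17.3
= −81.69 dBm → −81.7 dBm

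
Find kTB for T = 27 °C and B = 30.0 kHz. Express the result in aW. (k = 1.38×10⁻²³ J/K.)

124 aW

T = 27 °C + 273.15 = 300.15 K
P_n = kTB = 1.38×10⁻²³ × 300.15 × 3.00×10⁴ = 1.24×10⁻¹⁶ W = 124 aW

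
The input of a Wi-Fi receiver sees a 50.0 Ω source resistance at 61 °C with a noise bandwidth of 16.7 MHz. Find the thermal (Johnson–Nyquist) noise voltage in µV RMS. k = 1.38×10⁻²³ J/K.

3.92 µV

T = 61 °C + 273.15 = 334.15 K
V_n = √(4kTRB)
4kTRB = 4 × 1.38×10⁻²³ × 334.15 × 5.00×10¹ × 1.67×10⁷ = 1.54×10⁻¹¹ V²
V_n = √(1.54×10⁻¹¹) = 3.92×10⁻⁶ V = 3.92 µV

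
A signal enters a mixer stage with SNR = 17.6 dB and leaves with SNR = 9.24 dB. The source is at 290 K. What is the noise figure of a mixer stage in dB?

NF (dB) = SNR_in(dB) − SNR_out(dB) when the source is at T₀
NF = 17.6 − 9.24 = 8.36 dB

8.36 dB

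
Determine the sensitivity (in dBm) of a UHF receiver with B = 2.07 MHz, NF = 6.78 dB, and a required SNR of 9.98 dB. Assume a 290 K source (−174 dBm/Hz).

−94.1 dBm

Sensitivity = −174 + 10 log₁₀(B) + NF + SNR_min
= −174 + 63.16 + 6.78 + 9.98
= −94.08 dBm → −94.1 dBm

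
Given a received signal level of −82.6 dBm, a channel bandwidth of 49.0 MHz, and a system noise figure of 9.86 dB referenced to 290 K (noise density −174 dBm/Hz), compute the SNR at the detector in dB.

4.6 dB

Noise floor: N = −174 + 10 log₁₀(B) + NF
10 log₁₀(4.90×10⁷) = 76.9 dB
N = −174 + 76.9 + 9.86 = −87.24 dBm
SNR = P_sig − N = −82.6 − (−87.24) = 4.64 dB → 4.6 dB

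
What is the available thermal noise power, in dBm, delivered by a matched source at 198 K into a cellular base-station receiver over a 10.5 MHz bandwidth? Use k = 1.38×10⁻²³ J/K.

−105.4 dBm

P_n = kTB = 1.38×10⁻²³ × 198 × 1.05×10⁷ = 2.87×10⁻¹⁴ W
In dBm: 10 log₁₀(2.87×10⁻¹⁴ / 10⁻³) = −105.4 dBm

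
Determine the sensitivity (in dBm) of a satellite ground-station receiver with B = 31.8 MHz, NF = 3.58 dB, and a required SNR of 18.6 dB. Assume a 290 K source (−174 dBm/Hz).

−76.8 dBm

Sensitivity = −174 + 10 log₁₀(B) + NF + SNR_min
= −174 + 75.02 + 3.58 + 18.6
= −76.80 dBm → −76.8 dBm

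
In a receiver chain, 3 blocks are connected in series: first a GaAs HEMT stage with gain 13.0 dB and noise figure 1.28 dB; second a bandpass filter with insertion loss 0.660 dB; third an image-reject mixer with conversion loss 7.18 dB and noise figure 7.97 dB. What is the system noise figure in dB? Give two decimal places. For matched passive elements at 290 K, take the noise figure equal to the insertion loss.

Convert to linear (a loss of L dB is a gain of −L dB): F_i = 10^(NF_i/10), G_i = 10^(G_i,dB/10)
  Stage 1: F_1 = 10^(1.28/10) = 1.343, G_1 = 10^(13.0/10) = 19.95
  Stage 2: F_2 = 10^(0.660/10) = 1.164, G_2 = 10^(−0.660/10) = 0.8590
  Stage 3: F_3 = 10^(7.97/10) = 6.266, G_3 = 10^(−7.18/10) = 0.1914
Friis cascade:
  F = 1.343 + (1.164 − 1)/19.95 + (6.266 − 1)/17.14 = 1.658
NF = 10 log₁₀(1.658) = 2.20 dB

2.20 dB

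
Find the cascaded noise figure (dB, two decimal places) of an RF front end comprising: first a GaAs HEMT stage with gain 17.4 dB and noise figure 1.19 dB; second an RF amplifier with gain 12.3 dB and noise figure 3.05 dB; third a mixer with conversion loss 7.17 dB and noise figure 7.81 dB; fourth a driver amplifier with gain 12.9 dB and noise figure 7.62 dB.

1.35 dB

Convert to linear (a loss of L dB is a gain of −L dB): F_i = 10^(NF_i/10), G_i = 10^(G_i,dB/10)
  Stage 1: F_1 = 10^(1.19/10) = 1.315, G_1 = 10^(17.4/10) = 54.95
  Stage 2: F_2 = 10^(3.05/10) = 2.018, G_2 = 10^(12.3/10) = 16.98
  Stage 3: F_3 = 10^(7.81/10) = 6.039, G_3 = 10^(−7.17/10) = 0.1919
  Stage 4: F_4 = 10^(7.62/10) = 5.781, G_4 = 10^(12.9/10) = 19.50
Friis cascade:
  F = 1.315 + (2.018 − 1)/54.95 + (6.039 − 1)/933.3 + (5.781 − 1)/179.1 = 1.366
NF = 10 log₁₀(1.366) = 1.35 dB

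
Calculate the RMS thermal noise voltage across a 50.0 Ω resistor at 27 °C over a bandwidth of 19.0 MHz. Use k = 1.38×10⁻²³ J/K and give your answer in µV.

T = 27 °C + 273.15 = 300.15 K
V_n = √(4kTRB)
4kTRB = 4 × 1.38×10⁻²³ × 300.15 × 5.00×10¹ × 1.90×10⁷ = 1.57×10⁻¹¹ V²
V_n = √(1.57×10⁻¹¹) = 3.97×10⁻⁶ V = 3.97 µV

3.97 µV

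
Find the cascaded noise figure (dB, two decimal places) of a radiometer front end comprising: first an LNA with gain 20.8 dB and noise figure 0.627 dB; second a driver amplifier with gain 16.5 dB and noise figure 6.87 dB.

0.75 dB

Convert to linear (a loss of L dB is a gain of −L dB): F_i = 10^(NF_i/10), G_i = 10^(G_i,dB/10)
  Stage 1: F_1 = 10^(0.627/10) = 1.155, G_1 = 10^(20.8/10) = 120.2
  Stage 2: F_2 = 10^(6.87/10) = 4.864, G_2 = 10^(16.5/10) = 44.67
Friis cascade:
  F = 1.155 + (4.864 − 1)/120.2 = 1.187
NF = 10 log₁₀(1.187) = 0.75 dB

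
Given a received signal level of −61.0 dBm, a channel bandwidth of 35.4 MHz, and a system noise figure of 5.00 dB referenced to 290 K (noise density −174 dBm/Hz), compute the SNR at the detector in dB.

Noise floor: N = −174 + 10 log₁₀(B) + NF
10 log₁₀(3.54×10⁷) = 75.49 dB
N = −174 + 75.49 + 5.00 = −93.51 dBm
SNR = P_sig − N = −61.0 − (−93.51) = 32.51 dB → 32.5 dB

32.5 dB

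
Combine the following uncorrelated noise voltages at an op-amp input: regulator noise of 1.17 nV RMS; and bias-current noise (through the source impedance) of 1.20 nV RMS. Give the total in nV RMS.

Uncorrelated sources add in power (mean-square): V_tot = √(ΣV_i²)
V_tot = √[(1.17×10⁻⁹)² + (1.20×10⁻⁹)²] = 1.68×10⁻⁹ V = 1.68 nV

1.68 nV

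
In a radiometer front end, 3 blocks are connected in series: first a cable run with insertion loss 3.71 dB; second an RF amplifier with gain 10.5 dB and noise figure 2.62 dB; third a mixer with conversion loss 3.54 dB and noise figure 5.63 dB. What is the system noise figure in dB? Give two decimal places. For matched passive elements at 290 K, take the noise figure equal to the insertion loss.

6.86 dB

Convert to linear (a loss of L dB is a gain of −L dB): F_i = 10^(NF_i/10), G_i = 10^(G_i,dB/10)
  Stage 1: F_1 = 10^(3.71/10) = 2.350, G_1 = 10^(−3.71/10) = 0.4256
  Stage 2: F_2 = 10^(2.62/10) = 1.828, G_2 = 10^(10.5/10) = 11.22
  Stage 3: F_3 = 10^(5.63/10) = 3.656, G_3 = 10^(−3.54/10) = 0.4426
Friis cascade:
  F = 2.350 + (1.828 − 1)/0.4256 + (3.656 − 1)/4.775 = 4.852
NF = 10 log₁₀(4.852) = 6.86 dB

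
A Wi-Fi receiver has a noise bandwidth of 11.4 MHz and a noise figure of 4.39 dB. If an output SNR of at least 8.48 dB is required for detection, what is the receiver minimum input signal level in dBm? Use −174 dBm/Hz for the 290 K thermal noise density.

−90.6 dBm

Sensitivity = −174 + 10 log₁₀(B) + NF + SNR_min
= −174 + 70.57 + 4.39 + 8.48
= −90.56 dBm → −90.6 dBm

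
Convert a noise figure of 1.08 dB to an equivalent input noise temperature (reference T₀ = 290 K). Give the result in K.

81.9 K

F = 10^(1.08/10) = 1.28233
T_e = (F − 1)·T₀ = (1.28233 − 1) × 290 = 81.9 K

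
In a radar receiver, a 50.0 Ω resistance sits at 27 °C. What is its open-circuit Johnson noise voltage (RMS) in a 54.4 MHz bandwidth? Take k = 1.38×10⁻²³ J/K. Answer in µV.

T = 27 °C + 273.15 = 300.15 K
V_n = √(4kTRB)
4kTRB = 4 × 1.38×10⁻²³ × 300.15 × 5.00×10¹ × 5.44×10⁷ = 4.51×10⁻¹¹ V²
V_n = √(4.51×10⁻¹¹) = 6.71×10⁻⁶ V = 6.71 µV

6.71 µV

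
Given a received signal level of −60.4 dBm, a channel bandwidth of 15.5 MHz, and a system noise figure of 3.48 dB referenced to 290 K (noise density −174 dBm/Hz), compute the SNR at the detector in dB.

38.2 dB

Noise floor: N = −174 + 10 log₁₀(B) + NF
10 log₁₀(1.55×10⁷) = 71.9 dB
N = −174 + 71.9 + 3.48 = −98.62 dBm
SNR = P_sig − N = −60.4 − (−98.62) = 38.22 dB → 38.2 dB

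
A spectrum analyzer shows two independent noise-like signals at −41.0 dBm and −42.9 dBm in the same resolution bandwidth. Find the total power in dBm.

Convert to linear, add, convert back:
P₁ = 7.94×10⁻⁸ W, P₂ = 5.13×10⁻⁸ W
P_tot = 1.31×10⁻⁷ W → 10 log₁₀(P_tot / 10⁻³) = −38.8 dBm

−38.8 dBm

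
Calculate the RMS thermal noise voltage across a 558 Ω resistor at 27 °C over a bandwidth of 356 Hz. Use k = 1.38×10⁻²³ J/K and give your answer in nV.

57.4 nV

T = 27 °C + 273.15 = 300.15 K
V_n = √(4kTRB)
4kTRB = 4 × 1.38×10⁻²³ × 300.15 × 5.58×10² × 3.56×10² = 3.29×10⁻¹⁵ V²
V_n = √(3.29×10⁻¹⁵) = 5.74×10⁻⁸ V = 57.4 nV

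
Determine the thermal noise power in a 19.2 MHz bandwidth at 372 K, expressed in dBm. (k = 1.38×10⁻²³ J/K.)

−100.1 dBm

P_n = kTB = 1.38×10⁻²³ × 372 × 1.92×10⁷ = 9.86×10⁻¹⁴ W
In dBm: 10 log₁₀(9.86×10⁻¹⁴ / 10⁻³) = −100.1 dBm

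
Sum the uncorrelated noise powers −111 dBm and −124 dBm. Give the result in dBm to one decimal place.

−110.8 dBm

Convert to linear, add, convert back:
P₁ = 7.94×10⁻¹⁵ W, P₂ = 3.98×10⁻¹⁶ W
P_tot = 8.34×10⁻¹⁵ W → 10 log₁₀(P_tot / 10⁻³) = −110.8 dBm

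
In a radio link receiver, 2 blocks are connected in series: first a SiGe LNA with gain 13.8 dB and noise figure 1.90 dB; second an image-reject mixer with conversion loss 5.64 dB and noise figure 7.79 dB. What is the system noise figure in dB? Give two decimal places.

2.45 dB

Convert to linear (a loss of L dB is a gain of −L dB): F_i = 10^(NF_i/10), G_i = 10^(G_i,dB/10)
  Stage 1: F_1 = 10^(1.90/10) = 1.549, G_1 = 10^(13.8/10) = 23.99
  Stage 2: F_2 = 10^(7.79/10) = 6.012, G_2 = 10^(−5.64/10) = 0.2729
Friis cascade:
  F = 1.549 + (6.012 − 1)/23.99 = 1.758
NF = 10 log₁₀(1.758) = 2.45 dB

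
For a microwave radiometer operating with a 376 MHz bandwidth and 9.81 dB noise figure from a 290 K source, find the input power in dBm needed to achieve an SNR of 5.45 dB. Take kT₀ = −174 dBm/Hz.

−73.0 dBm

Sensitivity = −174 + 10 log₁₀(B) + NF + SNR_min
= −174 + 85.75 + 9.81 + 5.45
= −72.99 dBm → −73.0 dBm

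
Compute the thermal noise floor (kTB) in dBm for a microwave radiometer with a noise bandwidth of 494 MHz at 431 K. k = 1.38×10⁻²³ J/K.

P_n = kTB = 1.38×10⁻²³ × 431 × 4.94×10⁸ = 2.94×10⁻¹² W
In dBm: 10 log₁₀(2.94×10⁻¹² / 10⁻³) = −85.3 dBm

−85.3 dBm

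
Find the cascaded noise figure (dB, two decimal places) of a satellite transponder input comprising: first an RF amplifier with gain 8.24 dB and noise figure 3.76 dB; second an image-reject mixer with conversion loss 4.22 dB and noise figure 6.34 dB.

Convert to linear (a loss of L dB is a gain of −L dB): F_i = 10^(NF_i/10), G_i = 10^(G_i,dB/10)
  Stage 1: F_1 = 10^(3.76/10) = 2.377, G_1 = 10^(8.24/10) = 6.668
  Stage 2: F_2 = 10^(6.34/10) = 4.305, G_2 = 10^(−4.22/10) = 0.3784
Friis cascade:
  F = 2.377 + (4.305 − 1)/6.668 = 2.873
NF = 10 log₁₀(2.873) = 4.58 dB

4.58 dB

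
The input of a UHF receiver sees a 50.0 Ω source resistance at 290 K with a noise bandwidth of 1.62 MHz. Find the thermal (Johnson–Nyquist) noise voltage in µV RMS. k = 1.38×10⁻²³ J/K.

1.14 µV

V_n = √(4kTRB)
4kTRB = 4 × 1.38×10⁻²³ × 290 × 5.00×10¹ × 1.62×10⁶ = 1.30×10⁻¹² V²
V_n = √(1.30×10⁻¹²) = 1.14×10⁻⁶ V = 1.14 µV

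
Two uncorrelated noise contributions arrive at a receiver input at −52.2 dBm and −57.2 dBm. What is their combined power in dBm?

Convert to linear, add, convert back:
P₁ = 6.03×10⁻⁹ W, P₂ = 1.91×10⁻⁹ W
P_tot = 7.93×10⁻⁹ W → 10 log₁₀(P_tot / 10⁻³) = −51.0 dBm

−51.0 dBm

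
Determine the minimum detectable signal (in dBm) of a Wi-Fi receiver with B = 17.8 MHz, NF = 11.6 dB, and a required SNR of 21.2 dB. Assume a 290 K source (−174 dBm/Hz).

Sensitivity = −174 + 10 log₁₀(B) + NF + SNR_min
= −174 + 72.5 + 11.6 + 21.2
= −68.7 dBm → −68.7 dBm

−68.7 dBm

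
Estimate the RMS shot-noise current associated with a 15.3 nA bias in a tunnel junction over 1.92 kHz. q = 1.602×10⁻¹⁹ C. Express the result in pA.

I_n = √(2qI·B)
2qI·B = 2 × 1.602×10⁻¹⁹ × 1.53×10⁻⁸ × 1.92×10³ = 9.41×10⁻²⁴ A²
I_n = √(9.41×10⁻²⁴) = 3.07×10⁻¹² A = 3.07 pA

3.07 pA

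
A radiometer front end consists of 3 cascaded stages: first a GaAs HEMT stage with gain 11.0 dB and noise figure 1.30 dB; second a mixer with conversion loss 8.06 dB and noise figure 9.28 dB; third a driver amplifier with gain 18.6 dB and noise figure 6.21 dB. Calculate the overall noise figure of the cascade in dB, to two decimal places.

5.51 dB

Convert to linear (a loss of L dB is a gain of −L dB): F_i = 10^(NF_i/10), G_i = 10^(G_i,dB/10)
  Stage 1: F_1 = 10^(1.30/10) = 1.349, G_1 = 10^(11.0/10) = 12.59
  Stage 2: F_2 = 10^(9.28/10) = 8.472, G_2 = 10^(−8.06/10) = 0.1563
  Stage 3: F_3 = 10^(6.21/10) = 4.178, G_3 = 10^(18.6/10) = 72.44
Friis cascade:
  F = 1.349 + (8.472 − 1)/12.59 + (4.178 − 1)/1.968 = 3.558
NF = 10 log₁₀(3.558) = 5.51 dB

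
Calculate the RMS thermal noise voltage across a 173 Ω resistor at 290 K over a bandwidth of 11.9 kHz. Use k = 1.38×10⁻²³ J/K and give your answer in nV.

V_n = √(4kTRB)
4kTRB = 4 × 1.38×10⁻²³ × 290 × 1.73×10² × 1.19×10⁴ = 3.30×10⁻¹⁴ V²
V_n = √(3.30×10⁻¹⁴) = 1.82×10⁻⁷ V = 182 nV

182 nV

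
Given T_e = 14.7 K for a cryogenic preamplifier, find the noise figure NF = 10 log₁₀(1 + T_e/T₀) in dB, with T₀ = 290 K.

0.215 dB

F = 1 + T_e/T₀ = 1 + 14.7/290 = 1.05069
NF = 10 log₁₀(1.05069) = 0.215 dB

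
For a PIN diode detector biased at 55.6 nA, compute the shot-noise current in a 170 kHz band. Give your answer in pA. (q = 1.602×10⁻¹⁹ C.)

55.0 pA

I_n = √(2qI·B)
2qI·B = 2 × 1.602×10⁻¹⁹ × 5.56×10⁻⁸ × 1.70×10⁵ = 3.03×10⁻²¹ A²
I_n = √(3.03×10⁻²¹) = 5.50×10⁻¹¹ A = 55.0 pA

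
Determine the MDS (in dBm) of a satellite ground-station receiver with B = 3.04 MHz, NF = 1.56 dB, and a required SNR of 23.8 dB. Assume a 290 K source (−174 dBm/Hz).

−83.8 dBm

Sensitivity = −174 + 10 log₁₀(B) + NF + SNR_min
= −174 + 64.83 + 1.56 + 23.8
= −83.81 dBm → −83.8 dBm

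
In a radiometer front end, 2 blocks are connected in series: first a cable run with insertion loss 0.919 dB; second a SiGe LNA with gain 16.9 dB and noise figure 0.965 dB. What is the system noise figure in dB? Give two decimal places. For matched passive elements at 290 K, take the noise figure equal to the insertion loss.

Convert to linear (a loss of L dB is a gain of −L dB): F_i = 10^(NF_i/10), G_i = 10^(G_i,dB/10)
  Stage 1: F_1 = 10^(0.919/10) = 1.236, G_1 = 10^(−0.919/10) = 0.8093
  Stage 2: F_2 = 10^(0.965/10) = 1.249, G_2 = 10^(16.9/10) = 48.98
Friis cascade:
  F = 1.236 + (1.249 − 1)/0.8093 = 1.543
NF = 10 log₁₀(1.543) = 1.88 dB

1.88 dB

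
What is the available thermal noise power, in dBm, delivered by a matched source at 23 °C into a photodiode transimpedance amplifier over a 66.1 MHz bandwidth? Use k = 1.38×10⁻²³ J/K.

−95.7 dBm

T = 23 °C + 273.15 = 296.15 K
P_n = kTB = 1.38×10⁻²³ × 296.15 × 6.61×10⁷ = 2.70×10⁻¹³ W
In dBm: 10 log₁₀(2.70×10⁻¹³ / 10⁻³) = −95.7 dBm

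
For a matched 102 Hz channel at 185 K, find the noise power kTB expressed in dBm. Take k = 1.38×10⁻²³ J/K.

P_n = kTB = 1.38×10⁻²³ × 185 × 1.02×10² = 2.60×10⁻¹⁹ W
In dBm: 10 log₁₀(2.60×10⁻¹⁹ / 10⁻³) = −155.8 dBm

−155.8 dBm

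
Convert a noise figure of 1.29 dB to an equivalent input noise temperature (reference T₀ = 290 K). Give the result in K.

F = 10^(1.29/10) = 1.34586
T_e = (F − 1)·T₀ = (1.34586 − 1) × 290 = 100 K

100 K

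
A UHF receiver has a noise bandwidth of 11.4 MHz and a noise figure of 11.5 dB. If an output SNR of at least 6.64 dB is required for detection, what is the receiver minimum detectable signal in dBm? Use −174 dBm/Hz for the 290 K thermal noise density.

Sensitivity = −174 + 10 log₁₀(B) + NF + SNR_min
= −174 + 70.57 + 11.5 + 6.64
= −85.29 dBm → −85.3 dBm

−85.3 dBm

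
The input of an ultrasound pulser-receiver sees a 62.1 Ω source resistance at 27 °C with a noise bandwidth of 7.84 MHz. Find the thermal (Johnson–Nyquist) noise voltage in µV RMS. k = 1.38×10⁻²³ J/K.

T = 27 °C + 273.15 = 300.15 K
V_n = √(4kTRB)
4kTRB = 4 × 1.38×10⁻²³ × 300.15 × 6.21×10¹ × 7.84×10⁶ = 8.07×10⁻¹² V²
V_n = √(8.07×10⁻¹²) = 2.84×10⁻⁶ V = 2.84 µV

2.84 µV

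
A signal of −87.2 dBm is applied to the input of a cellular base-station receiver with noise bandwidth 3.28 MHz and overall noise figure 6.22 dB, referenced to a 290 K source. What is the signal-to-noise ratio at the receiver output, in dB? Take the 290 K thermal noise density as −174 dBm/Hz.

Noise floor: N = −174 + 10 log₁₀(B) + NF
10 log₁₀(3.28×10⁶) = 65.16 dB
N = −174 + 65.16 + 6.22 = −102.62 dBm
SNR = P_sig − N = −87.2 − (−102.62) = 15.42 dB → 15.4 dB

15.4 dB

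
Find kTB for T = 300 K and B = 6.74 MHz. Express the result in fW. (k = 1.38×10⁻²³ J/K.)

P_n = kTB = 1.38×10⁻²³ × 300 × 6.74×10⁶ = 2.79×10⁻¹⁴ W = 27.9 fW

27.9 fW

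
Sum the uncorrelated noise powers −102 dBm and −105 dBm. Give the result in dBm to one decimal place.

−100.2 dBm

Convert to linear, add, convert back:
P₁ = 6.31×10⁻¹⁴ W, P₂ = 3.16×10⁻¹⁴ W
P_tot = 9.47×10⁻¹⁴ W → 10 log₁₀(P_tot / 10⁻³) = −100.2 dBm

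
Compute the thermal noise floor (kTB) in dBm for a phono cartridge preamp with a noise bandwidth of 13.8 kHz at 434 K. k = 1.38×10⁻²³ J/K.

P_n = kTB = 1.38×10⁻²³ × 434 × 1.38×10⁴ = 8.27×10⁻¹⁷ W
In dBm: 10 log₁₀(8.27×10⁻¹⁷ / 10⁻³) = −130.8 dBm

−130.8 dBm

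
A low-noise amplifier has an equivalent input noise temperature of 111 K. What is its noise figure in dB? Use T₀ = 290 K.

F = 1 + T_e/T₀ = 1 + 111/290 = 1.38276
NF = 10 log₁₀(1.38276) = 1.41 dB

1.41 dB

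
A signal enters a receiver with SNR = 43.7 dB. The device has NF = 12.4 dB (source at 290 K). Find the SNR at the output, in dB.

31.3 dB

By definition F = SNR_in/SNR_out, so in dB: SNR_out = SNR_in − NF
SNR_out = 43.7 − 12.4 = 31.3 dB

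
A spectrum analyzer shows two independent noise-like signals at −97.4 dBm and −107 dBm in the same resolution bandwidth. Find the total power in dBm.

Convert to linear, add, convert back:
P₁ = 1.82×10⁻¹³ W, P₂ = 2.00×10⁻¹⁴ W
P_tot = 2.02×10⁻¹³ W → 10 log₁₀(P_tot / 10⁻³) = −96.9 dBm

−96.9 dBm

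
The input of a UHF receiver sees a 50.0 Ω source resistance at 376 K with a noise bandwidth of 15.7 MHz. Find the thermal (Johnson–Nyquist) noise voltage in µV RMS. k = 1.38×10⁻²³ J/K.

4.04 µV

V_n = √(4kTRB)
4kTRB = 4 × 1.38×10⁻²³ × 376 × 5.00×10¹ × 1.57×10⁷ = 1.63×10⁻¹¹ V²
V_n = √(1.63×10⁻¹¹) = 4.04×10⁻⁶ V = 4.04 µV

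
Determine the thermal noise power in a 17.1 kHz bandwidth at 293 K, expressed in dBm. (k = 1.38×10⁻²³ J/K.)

P_n = kTB = 1.38×10⁻²³ × 293 × 1.71×10⁴ = 6.91×10⁻¹⁷ W
In dBm: 10 log₁₀(6.91×10⁻¹⁷ / 10⁻³) = −131.6 dBm

−131.6 dBm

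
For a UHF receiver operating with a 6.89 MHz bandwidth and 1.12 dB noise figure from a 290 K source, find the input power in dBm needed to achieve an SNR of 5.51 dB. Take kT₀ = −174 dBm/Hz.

−99.0 dBm

Sensitivity = −174 + 10 log₁₀(B) + NF + SNR_min
= −174 + 68.38 + 1.12 + 5.51
= −98.99 dBm → −99.0 dBm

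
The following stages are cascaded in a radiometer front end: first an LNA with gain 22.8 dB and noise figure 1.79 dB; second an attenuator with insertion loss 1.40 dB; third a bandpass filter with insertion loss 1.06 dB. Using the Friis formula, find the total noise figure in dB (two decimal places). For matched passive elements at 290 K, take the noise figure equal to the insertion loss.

1.80 dB

Convert to linear (a loss of L dB is a gain of −L dB): F_i = 10^(NF_i/10), G_i = 10^(G_i,dB/10)
  Stage 1: F_1 = 10^(1.79/10) = 1.510, G_1 = 10^(22.8/10) = 190.5
  Stage 2: F_2 = 10^(1.40/10) = 1.380, G_2 = 10^(−1.40/10) = 0.7244
  Stage 3: F_3 = 10^(1.06/10) = 1.276, G_3 = 10^(−1.06/10) = 0.7834
Friis cascade:
  F = 1.510 + (1.380 − 1)/190.5 + (1.276 − 1)/138.0 = 1.514
NF = 10 log₁₀(1.514) = 1.80 dB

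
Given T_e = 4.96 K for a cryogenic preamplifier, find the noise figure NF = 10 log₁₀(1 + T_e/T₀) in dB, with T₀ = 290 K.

0.074 dB

F = 1 + T_e/T₀ = 1 + 4.96/290 = 1.0171
NF = 10 log₁₀(1.0171) = 0.074 dB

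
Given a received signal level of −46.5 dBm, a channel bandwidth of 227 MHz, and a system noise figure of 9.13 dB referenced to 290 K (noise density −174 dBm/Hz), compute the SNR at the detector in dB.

Noise floor: N = −174 + 10 log₁₀(B) + NF
10 log₁₀(2.27×10⁸) = 83.56 dB
N = −174 + 83.56 + 9.13 = −81.31 dBm
SNR = P_sig − N = −46.5 − (−81.31) = 34.81 dB → 34.8 dB

34.8 dB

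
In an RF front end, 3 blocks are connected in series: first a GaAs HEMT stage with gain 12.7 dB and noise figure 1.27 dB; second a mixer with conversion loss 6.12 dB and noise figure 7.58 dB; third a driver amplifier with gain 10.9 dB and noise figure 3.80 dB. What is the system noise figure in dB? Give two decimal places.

Convert to linear (a loss of L dB is a gain of −L dB): F_i = 10^(NF_i/10), G_i = 10^(G_i,dB/10)
  Stage 1: F_1 = 10^(1.27/10) = 1.340, G_1 = 10^(12.7/10) = 18.62
  Stage 2: F_2 = 10^(7.58/10) = 5.728, G_2 = 10^(−6.12/10) = 0.2443
  Stage 3: F_3 = 10^(3.80/10) = 2.399, G_3 = 10^(10.9/10) = 12.30
Friis cascade:
  F = 1.340 + (5.728 − 1)/18.62 + (2.399 − 1)/4.550 = 1.901
NF = 10 log₁₀(1.901) = 2.79 dB

2.79 dB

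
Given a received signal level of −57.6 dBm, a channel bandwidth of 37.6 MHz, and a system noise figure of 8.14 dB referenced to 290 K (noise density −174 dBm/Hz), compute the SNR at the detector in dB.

Noise floor: N = −174 + 10 log₁₀(B) + NF
10 log₁₀(3.76×10⁷) = 75.75 dB
N = −174 + 75.75 + 8.14 = −90.11 dBm
SNR = P_sig − N = −57.6 − (−90.11) = 32.51 dB → 32.5 dB

32.5 dB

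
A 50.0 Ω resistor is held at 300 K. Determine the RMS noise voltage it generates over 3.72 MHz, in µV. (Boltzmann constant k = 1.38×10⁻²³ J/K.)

V_n = √(4kTRB)
4kTRB = 4 × 1.38×10⁻²³ × 300 × 5.00×10¹ × 3.72×10⁶ = 3.08×10⁻¹² V²
V_n = √(3.08×10⁻¹²) = 1.76×10⁻⁶ V = 1.76 µV

1.76 µV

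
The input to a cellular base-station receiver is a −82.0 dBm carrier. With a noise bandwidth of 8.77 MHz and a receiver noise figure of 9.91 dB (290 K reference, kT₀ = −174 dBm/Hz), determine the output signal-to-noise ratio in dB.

Noise floor: N = −174 + 10 log₁₀(B) + NF
10 log₁₀(8.77×10⁶) = 69.43 dB
N = −174 + 69.43 + 9.91 = −94.66 dBm
SNR = P_sig − N = −82.0 − (−94.66) = 12.66 dB → 12.7 dB

12.7 dB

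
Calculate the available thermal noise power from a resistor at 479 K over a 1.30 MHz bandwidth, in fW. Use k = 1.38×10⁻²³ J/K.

8.59 fW

P_n = kTB = 1.38×10⁻²³ × 479 × 1.30×10⁶ = 8.59×10⁻¹⁵ W = 8.59 fW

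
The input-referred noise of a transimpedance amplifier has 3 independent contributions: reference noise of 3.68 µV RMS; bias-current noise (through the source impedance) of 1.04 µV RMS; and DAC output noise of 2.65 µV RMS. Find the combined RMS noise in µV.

Uncorrelated sources add in power (mean-square): V_tot = √(ΣV_i²)
V_tot = √[(3.68×10⁻⁶)² + (1.04×10⁻⁶)² + (2.65×10⁻⁶)²] = 4.65×10⁻⁶ V = 4.65 µV

4.65 µV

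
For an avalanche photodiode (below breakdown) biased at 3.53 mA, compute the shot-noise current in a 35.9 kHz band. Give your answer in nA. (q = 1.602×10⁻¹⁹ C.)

6.37 nA

I_n = √(2qI·B)
2qI·B = 2 × 1.602×10⁻¹⁹ × 3.53×10⁻³ × 3.59×10⁴ = 4.06×10⁻¹⁷ A²
I_n = √(4.06×10⁻¹⁷) = 6.37×10⁻⁹ A = 6.37 nA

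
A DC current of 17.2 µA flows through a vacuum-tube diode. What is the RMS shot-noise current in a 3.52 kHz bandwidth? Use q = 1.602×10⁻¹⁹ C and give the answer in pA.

139 pA

I_n = √(2qI·B)
2qI·B = 2 × 1.602×10⁻¹⁹ × 1.72×10⁻⁵ × 3.52×10³ = 1.94×10⁻²⁰ A²
I_n = √(1.94×10⁻²⁰) = 1.39×10⁻¹⁰ A = 139 pA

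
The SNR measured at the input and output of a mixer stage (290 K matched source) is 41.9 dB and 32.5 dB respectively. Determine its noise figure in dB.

NF (dB) = SNR_in(dB) − SNR_out(dB) when the source is at T₀
NF = 41.9 − 32.5 = 9.4 dB

9.4 dB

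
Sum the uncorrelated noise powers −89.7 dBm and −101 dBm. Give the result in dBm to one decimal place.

−89.4 dBm

Convert to linear, add, convert back:
P₁ = 1.07×10⁻¹² W, P₂ = 7.94×10⁻¹⁴ W
P_tot = 1.15×10⁻¹² W → 10 log₁₀(P_tot / 10⁻³) = −89.4 dBm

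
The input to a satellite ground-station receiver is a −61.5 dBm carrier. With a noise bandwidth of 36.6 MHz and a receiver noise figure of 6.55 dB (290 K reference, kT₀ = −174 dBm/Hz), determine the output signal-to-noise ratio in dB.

30.3 dB

Noise floor: N = −174 + 10 log₁₀(B) + NF
10 log₁₀(3.66×10⁷) = 75.63 dB
N = −174 + 75.63 + 6.55 = −91.82 dBm
SNR = P_sig − N = −61.5 − (−91.82) = 30.32 dB → 30.3 dB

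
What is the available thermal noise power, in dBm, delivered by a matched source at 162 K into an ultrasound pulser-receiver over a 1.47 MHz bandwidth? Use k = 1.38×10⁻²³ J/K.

P_n = kTB = 1.38×10⁻²³ × 162 × 1.47×10⁶ = 3.29×10⁻¹⁵ W
In dBm: 10 log₁₀(3.29×10⁻¹⁵ / 10⁻³) = −114.8 dBm

−114.8 dBm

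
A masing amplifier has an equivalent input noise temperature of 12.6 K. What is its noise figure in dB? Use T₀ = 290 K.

0.185 dB

F = 1 + T_e/T₀ = 1 + 12.6/290 = 1.04345
NF = 10 log₁₀(1.04345) = 0.185 dB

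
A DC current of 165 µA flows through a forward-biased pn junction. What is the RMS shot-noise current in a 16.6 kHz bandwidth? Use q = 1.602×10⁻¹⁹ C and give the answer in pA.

I_n = √(2qI·B)
2qI·B = 2 × 1.602×10⁻¹⁹ × 1.65×10⁻⁴ × 1.66×10⁴ = 8.78×10⁻¹⁹ A²
I_n = √(8.78×10⁻¹⁹) = 9.37×10⁻¹⁰ A = 937 pA

937 pA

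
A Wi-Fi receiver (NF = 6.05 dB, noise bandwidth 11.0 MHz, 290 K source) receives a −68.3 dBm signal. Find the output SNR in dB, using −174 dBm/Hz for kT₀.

29.2 dB

Noise floor: N = −174 + 10 log₁₀(B) + NF
10 log₁₀(1.10×10⁷) = 70.41 dB
N = −174 + 70.41 + 6.05 = −97.54 dBm
SNR = P_sig − N = −68.3 − (−97.54) = 29.24 dB → 29.2 dB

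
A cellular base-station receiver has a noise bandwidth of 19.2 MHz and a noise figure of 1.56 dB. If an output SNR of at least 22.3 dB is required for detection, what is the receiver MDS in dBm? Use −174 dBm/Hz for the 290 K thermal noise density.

−77.3 dBm

Sensitivity = −174 + 10 log₁₀(B) + NF + SNR_min
= −174 + 72.83 + 1.56 + 22.3
= −77.31 dBm → −77.3 dBm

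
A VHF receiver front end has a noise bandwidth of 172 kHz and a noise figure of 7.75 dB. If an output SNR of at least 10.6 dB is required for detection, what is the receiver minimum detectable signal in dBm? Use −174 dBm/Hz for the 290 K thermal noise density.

Sensitivity = −174 + 10 log₁₀(B) + NF + SNR_min
= −174 + 52.36 + 7.75 + 10.6
= −103.29 dBm → −103.3 dBm

−103.3 dBm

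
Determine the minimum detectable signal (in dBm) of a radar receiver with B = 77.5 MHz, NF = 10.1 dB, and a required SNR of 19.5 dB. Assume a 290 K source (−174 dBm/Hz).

Sensitivity = −174 + 10 log₁₀(B) + NF + SNR_min
= −174 + 78.89 + 10.1 + 19.5
= −65.51 dBm → −65.5 dBm

−65.5 dBm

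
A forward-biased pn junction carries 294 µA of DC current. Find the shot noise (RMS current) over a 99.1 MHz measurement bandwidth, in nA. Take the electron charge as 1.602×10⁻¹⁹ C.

96.6 nA

I_n = √(2qI·B)
2qI·B = 2 × 1.602×10⁻¹⁹ × 2.94×10⁻⁴ × 9.91×10⁷ = 9.33×10⁻¹⁵ A²
I_n = √(9.33×10⁻¹⁵) = 9.66×10⁻⁸ A = 96.6 nA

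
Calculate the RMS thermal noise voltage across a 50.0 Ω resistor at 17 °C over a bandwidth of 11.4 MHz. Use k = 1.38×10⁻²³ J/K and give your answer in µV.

T = 17 °C + 273.15 = 290.15 K
V_n = √(4kTRB)
4kTRB = 4 × 1.38×10⁻²³ × 290.15 × 5.00×10¹ × 1.14×10⁷ = 9.13×10⁻¹² V²
V_n = √(9.13×10⁻¹²) = 3.02×10⁻⁶ V = 3.02 µV

3.02 µV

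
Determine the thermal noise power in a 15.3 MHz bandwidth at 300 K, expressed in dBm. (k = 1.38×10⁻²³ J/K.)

P_n = kTB = 1.38×10⁻²³ × 300 × 1.53×10⁷ = 6.33×10⁻¹⁴ W
In dBm: 10 log₁₀(6.33×10⁻¹⁴ / 10⁻³) = −102.0 dBm

−102.0 dBm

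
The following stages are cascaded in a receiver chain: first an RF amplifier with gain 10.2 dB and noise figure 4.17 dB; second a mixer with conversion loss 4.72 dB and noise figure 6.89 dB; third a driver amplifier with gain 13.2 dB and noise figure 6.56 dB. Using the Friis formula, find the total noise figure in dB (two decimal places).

6.00 dB

Convert to linear (a loss of L dB is a gain of −L dB): F_i = 10^(NF_i/10), G_i = 10^(G_i,dB/10)
  Stage 1: F_1 = 10^(4.17/10) = 2.612, G_1 = 10^(10.2/10) = 10.47
  Stage 2: F_2 = 10^(6.89/10) = 4.887, G_2 = 10^(−4.72/10) = 0.3373
  Stage 3: F_3 = 10^(6.56/10) = 4.529, G_3 = 10^(13.2/10) = 20.89
Friis cascade:
  F = 2.612 + (4.887 − 1)/10.47 + (4.529 − 1)/3.532 = 3.983
NF = 10 log₁₀(3.983) = 6.00 dB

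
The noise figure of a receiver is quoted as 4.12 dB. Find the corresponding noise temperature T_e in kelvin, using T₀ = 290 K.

F = 10^(4.12/10) = 2.58226
T_e = (F − 1)·T₀ = (2.58226 − 1) × 290 = 459 K

459 K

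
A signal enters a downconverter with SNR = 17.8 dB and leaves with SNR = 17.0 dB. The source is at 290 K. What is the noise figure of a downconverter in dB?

0.8 dB

NF (dB) = SNR_in(dB) − SNR_out(dB) when the source is at T₀
NF = 17.8 − 17.0 = 0.8 dB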